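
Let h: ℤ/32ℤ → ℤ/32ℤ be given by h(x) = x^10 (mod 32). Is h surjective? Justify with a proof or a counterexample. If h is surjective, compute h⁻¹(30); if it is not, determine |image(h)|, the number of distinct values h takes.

h(0) = 0^10 = 0.
h(2): Repeated squaring mod 32: 2^1 ≡ 2, 2^2 ≡ 2² = 4, 2^4 ≡ 4² = 16, 2^8 ≡ 16² = 256 ≡ 0. Since 10 = 8 + 2, 2^10 ≡ 0·4: 0·4 = 0. So 2^10 ≡ 0 (mod 32).
So h(0) = h(2) = 0 while 0 ≠ 2, therefore h is not injective.
A non-injective map from the 32-element set ℤ/32ℤ to itself takes at most 31 distinct values, so it cannot be surjective. Therefore h is not surjective.
Since h is not surjective, we determine |image(h)|. Computing x^10 mod 32 for each x (by repeated squaring, reducing mod 32 at every step), the values h(0), h(1), …, h(31) are: 0, 1, 0, 9, 0, 25, 0, 17, 0, 17, 0, 25, 0, 9, 0, 1, 0, 1, 0, 9, 0, 25, 0, 17, 0, 17, 0, 25, 0, 9, 0, 1.
The distinct values are {0, 1, 9, 17, 25}; there are 5 of them.

5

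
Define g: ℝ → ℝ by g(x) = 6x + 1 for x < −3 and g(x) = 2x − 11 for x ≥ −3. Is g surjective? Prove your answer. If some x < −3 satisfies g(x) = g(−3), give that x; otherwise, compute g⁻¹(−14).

Both pieces are strictly increasing (slopes 6 and 2), so each is injective on its own interval.
The left piece maps (−∞, −3) onto (−∞, −17); the right piece maps [−3, ∞) onto [−17, ∞).
These images together cover ℝ, so g is surjective.
Because the two images are disjoint, no x < −3 has g(x) = g(−3), so we compute g⁻¹(−14): −14 lies in [−17, ∞), so solve 2x − 11 = −14: x = (−14 + 11)/2 = −3/2.

-3/2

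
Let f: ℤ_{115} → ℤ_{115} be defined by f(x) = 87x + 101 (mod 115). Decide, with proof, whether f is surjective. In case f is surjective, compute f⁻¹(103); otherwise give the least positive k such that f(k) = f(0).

41

Recall that surjectivity means every element of the codomain has a preimage under f.
Since gcd(87, 115) = 1, 87 is invertible modulo 115. Euclid's algorithm: 115 = 1·87 + 28, 87 = 3·28 + 3, 28 = 9·3 + 1; back-substituting gives 1 = 78·87 − 59·115, so 87⁻¹ ≡ 78 (mod 115).
For any y ∈ ℤ_{115}, x = 78(y − 101) mod 115 satisfies f(x) = 87·78(y − 101) + 101 ≡ y (since 87·78 ≡ 1 mod 115). So every y has a preimage.
Thus f is surjective.
Since f is surjective, we find f⁻¹(103): we need 87x ≡ 103 − 101 ≡ 2 (mod 115). Using 87⁻¹ = 78: x ≡ 78·2 = 156 = 1·115 + 41, so x = 41.
Check: f(41) = 87·41 + 101 = 3668 = 31·115 + 103 ≡ 103 (mod 115).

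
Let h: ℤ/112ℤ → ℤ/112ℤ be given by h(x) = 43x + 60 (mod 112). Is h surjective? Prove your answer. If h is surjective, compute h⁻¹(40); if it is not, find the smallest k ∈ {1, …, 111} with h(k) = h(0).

Since gcd(43, 112) = 1, 43 is invertible modulo 112. Euclid's algorithm: 112 = 2·43 + 26, 43 = 1·26 + 17, 26 = 1·17 + 9, 17 = 1·9 + 8, 9 = 1·8 + 1; back-substituting gives 1 = 99·43 − 38·112, so 43⁻¹ ≡ 99 (mod 112).
Then y ↦ 99(y − 60) is a two-sided inverse to h, so every y ∈ ℤ/112ℤ has a preimage.
Hence h is surjective.
Since h is surjective, we compute h⁻¹(40): solve 43x + 60 ≡ 40 (mod 112), i.e. 43x ≡ 92 (mod 112).
Multiplying by 43⁻¹ = 99 gives x ≡ 99·92 = 9108 = 81·112 + 36 ≡ 36 (mod 112).
Check: h(36) = 43·36 + 60 = 1608 = 14·112 + 40 ≡ 40 (mod 112).

36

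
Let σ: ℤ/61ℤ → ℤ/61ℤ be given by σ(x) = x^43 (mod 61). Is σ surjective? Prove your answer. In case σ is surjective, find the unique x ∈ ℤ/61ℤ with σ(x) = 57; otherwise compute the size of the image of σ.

25

Since 61 is prime, the nonzero elements of ℤ/61ℤ form a cyclic group of order 60.
As gcd(43, 60) = 1, raising to the 43rd power is a bijection on this group: if a^43 ≡ b^43 then (ab^{−1})^43 = 1, and the only element of order dividing gcd(43, 60) = 1 is 1, so a = b.
With σ(0) = 0 this makes σ injective on all of ℤ/61ℤ, hence bijective (finite equal-size domain and codomain). In particular σ is surjective.
Since σ is surjective, we find the preimage of 57. The inverse of x ↦ x^43 on (ℤ/61ℤ)^× is x ↦ x^7, because 43·7 = 301 = 5·60 + 1 ≡ 1 (mod 60) and x^{60} = 1 for x ≠ 0 (Fermat). So σ⁻¹(57) = 57^7 mod 61.
Repeated squaring mod 61: 57^1 ≡ 57, 57^2 ≡ 57² = 3249 ≡ 16, 57^4 ≡ 16² = 256 ≡ 12. Since 7 = 4 + 2 + 1, 57^7 ≡ 12·16·57: 12·16 = 192 ≡ 9, then 9·57 = 513 ≡ 25. So 57^7 ≡ 25 (mod 61).
Hence σ⁻¹(57) = 25.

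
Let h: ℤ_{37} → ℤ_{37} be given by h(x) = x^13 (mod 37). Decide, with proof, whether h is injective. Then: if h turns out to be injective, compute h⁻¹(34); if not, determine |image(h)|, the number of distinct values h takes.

Since 37 is prime, the nonzero elements of ℤ_{37} form a cyclic group of order 36.
As gcd(13, 36) = 1, raising to the 13th power is a bijection on this group: if s^13 ≡ t^13 then (st^{−1})^13 = 1, and the only element of order dividing gcd(13, 36) = 1 is 1, so s = t.
With h(0) = 0 this makes h injective on all of ℤ_{37}, hence bijective (finite equal-size domain and codomain). In particular h is injective.
Since h is injective, we find the preimage of 34. The inverse of x ↦ x^13 on (ℤ_{37})^× is x ↦ x^25, because 13·25 = 325 = 9·36 + 1 ≡ 1 (mod 36) and x^{36} = 1 for x ≠ 0 (Fermat). So h⁻¹(34) = 34^25 mod 37.
Repeated squaring mod 37: 34^1 ≡ 34, 34^2 ≡ 34² = 1156 ≡ 9, 34^4 ≡ 9² = 81 ≡ 7, 34^8 ≡ 7² = 49 ≡ 12, 34^16 ≡ 12² = 144 ≡ 33. Since 25 = 16 + 8 + 1, 34^25 ≡ 33·12·34: 33·12 = 396 ≡ 26, then 26·34 = 884 ≡ 33. So 34^25 ≡ 33 (mod 37).
Hence h⁻¹(34) = 33.

33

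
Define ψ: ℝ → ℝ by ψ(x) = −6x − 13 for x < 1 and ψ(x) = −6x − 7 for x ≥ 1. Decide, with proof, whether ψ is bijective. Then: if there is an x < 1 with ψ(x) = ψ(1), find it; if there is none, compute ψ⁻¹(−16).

0

Both pieces are strictly decreasing (slopes −6 and −6), so each is injective on its own interval.
The left piece maps (−∞, 1) onto (−19, ∞); the right piece maps [1, ∞) onto (−∞, −13].
These images overlap. In particular ψ(1) = −13 (right piece), and solving −6x − 13 = −13 on the left piece gives x = 0 < 1.
So ψ(0) = ψ(1) with 0 ≠ 1, and ψ is not injective, hence not bijective. This x = 0 is the requested value below 1.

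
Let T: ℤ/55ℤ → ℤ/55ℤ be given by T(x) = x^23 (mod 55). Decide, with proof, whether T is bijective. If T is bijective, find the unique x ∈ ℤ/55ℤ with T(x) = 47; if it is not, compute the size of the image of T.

53

Computing x^23 mod 55 for each x (by repeated squaring, reducing mod 55 at every step), the values T(0), T(1), …, T(54) are: 0, 1, 8, 27, 9, 15, 51, 13, 17, 14, 10, 11, 23, 52, 49, 20, 26, 18, 2, 39, 25, 21, 33, 12, 19, 5, 31, 48, 7, 24, 50, 36, 43, 22, 34, 30, 16, 53, 37, 29, 35, 6, 3, 32, 44, 45, 41, 38, 42, 4, 40, 46, 28, 47, 54.
Every element of ℤ/55ℤ appears exactly once in this list, so T is a bijection, and in particular bijective.
Since T is bijective, we read off the preimage of 47 from the same table: T(53) = 47, so T⁻¹(47) = 53.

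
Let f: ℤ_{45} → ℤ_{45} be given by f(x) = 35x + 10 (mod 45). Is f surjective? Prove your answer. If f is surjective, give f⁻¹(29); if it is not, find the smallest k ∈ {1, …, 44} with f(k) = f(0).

Since gcd(35, 45) = 5, we have 35x ≡ 0 (mod 5) for all x, so f(x) ≡ 0 (mod 5).
But 1 ≢ 0 (mod 5), so 1 ∈ ℤ_{45} has no preimage. Therefore f is not surjective.
Since f is not surjective, we find the least positive k with f(k) = f(0): this means 35k ≡ 0 (mod 45), i.e. 45 ∣ 35k. Since gcd(35, 45) = 5, dividing through by 5 this holds exactly when 9 ∣ 7k, and as gcd(7, 9) = 1, exactly when 9 ∣ k.
The smallest positive such k is 9.

9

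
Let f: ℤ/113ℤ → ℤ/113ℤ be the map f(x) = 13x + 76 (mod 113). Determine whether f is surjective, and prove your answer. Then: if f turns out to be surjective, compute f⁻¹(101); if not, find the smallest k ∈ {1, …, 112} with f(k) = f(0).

28

Since gcd(13, 113) = 1, 13 is invertible modulo 113. Euclid's algorithm: 113 = 8·13 + 9, 13 = 1·9 + 4, 9 = 2·4 + 1; back-substituting gives 1 = 87·13 − 10·113, so 13⁻¹ ≡ 87 (mod 113).
Then y ↦ 87(y − 76) is a two-sided inverse to f, so every y ∈ ℤ/113ℤ has a preimage.
Hence f is surjective.
Since f is surjective, we compute f⁻¹(101): solve 13x + 76 ≡ 101 (mod 113), i.e. 13x ≡ 25 (mod 113).
Multiplying by 13⁻¹ = 87 gives x ≡ 87·25 = 2175 = 19·113 + 28 ≡ 28 (mod 113).
Check: f(28) = 13·28 + 76 = 440 = 3·113 + 101 ≡ 101 (mod 113).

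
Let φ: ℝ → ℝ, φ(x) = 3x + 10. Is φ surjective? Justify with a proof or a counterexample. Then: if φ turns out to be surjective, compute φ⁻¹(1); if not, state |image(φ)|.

-3

For any y ∈ ℝ, x = (y − 10)/3 satisfies φ(x) = y.
So φ is surjective.
Since φ is surjective, we compute φ⁻¹(1) = (1 − 10)/3 = −3.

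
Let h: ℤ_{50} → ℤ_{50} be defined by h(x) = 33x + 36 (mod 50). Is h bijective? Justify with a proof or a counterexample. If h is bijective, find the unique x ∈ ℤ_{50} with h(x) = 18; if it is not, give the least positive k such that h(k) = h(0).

4

Suppose h(x_1) = h(x_2) in ℤ_{50}. Then 33x_1 + 36 ≡ 33x_2 + 36 (mod 50), hence 33(x_1 − x_2) ≡ 0 (mod 50).
Since gcd(33, 50) = 1, 33 is invertible modulo 50, therefore x_1 − x_2 ≡ 0 (mod 50), i.e. x_1 = x_2.
We now compute 33⁻¹ mod 50 explicitly. Euclid's algorithm: 50 = 1·33 + 17, 33 = 1·17 + 16, 17 = 1·16 + 1; back-substituting gives 1 = 47·33 − 31·50, so 33⁻¹ ≡ 47 (mod 50).
Then y ↦ 47(y − 36) is a two-sided inverse to h, so every y ∈ ℤ_{50} has a preimage.
Hence h is bijective.
Since h is bijective, we find h⁻¹(18): we need 33x ≡ 18 − 36 ≡ 32 (mod 50). Using 33⁻¹ = 47: x ≡ 47·32 = 1504 = 30·50 + 4, so x = 4.
Check: h(4) = 33·4 + 36 = 168 = 3·50 + 18 ≡ 18 (mod 50).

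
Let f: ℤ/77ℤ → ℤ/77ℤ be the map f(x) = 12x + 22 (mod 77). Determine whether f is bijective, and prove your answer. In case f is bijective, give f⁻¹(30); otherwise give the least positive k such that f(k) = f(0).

Recall: f is injective if f(x_1) = f(x_2) implies x_1 = x_2.
Suppose f(x_1) = f(x_2) in ℤ/77ℤ. Then 12x_1 + 22 ≡ 12x_2 + 22 (mod 77), hence 12(x_1 − x_2) ≡ 0 (mod 77).
Since gcd(12, 77) = 1, 12 is invertible modulo 77, hence x_1 − x_2 ≡ 0 (mod 77), i.e. x_1 = x_2.
We now compute 12⁻¹ mod 77 explicitly. Euclid's algorithm: 77 = 6·12 + 5, 12 = 2·5 + 2, 5 = 2·2 + 1; back-substituting gives 1 = 45·12 − 7·77, so 12⁻¹ ≡ 45 (mod 77).
For any y ∈ ℤ/77ℤ, x = 45(y − 22) mod 77 satisfies f(x) = 12·45(y − 22) + 22 ≡ y (since 12·45 ≡ 1 mod 77). So every y has a preimage.
So f is bijective.
Since f is bijective, we find f⁻¹(30): we need 12x ≡ 30 − 22 ≡ 8 (mod 77). Using 12⁻¹ = 45: x ≡ 45·8 = 360 = 4·77 + 52, so x = 52.
Check: f(52) = 12·52 + 22 = 646 = 8·77 + 30 ≡ 30 (mod 77).

52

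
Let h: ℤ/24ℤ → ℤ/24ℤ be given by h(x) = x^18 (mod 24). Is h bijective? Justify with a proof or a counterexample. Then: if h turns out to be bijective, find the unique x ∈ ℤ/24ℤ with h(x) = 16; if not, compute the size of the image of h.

4

h(2): Repeated squaring mod 24: 2^1 ≡ 2, 2^2 ≡ 2² = 4, 2^4 ≡ 4² = 16, 2^8 ≡ 16² = 256 ≡ 16, 2^16 ≡ 16² = 256 ≡ 16. Since 18 = 16 + 2, 2^18 ≡ 16·4: 16·4 = 64 ≡ 16. So 2^18 ≡ 16 (mod 24).
h(4): Repeated squaring mod 24: 4^1 ≡ 4, 4^2 ≡ 4² = 16, 4^4 ≡ 16² = 256 ≡ 16, 4^8 ≡ 16² = 256 ≡ 16, 4^16 ≡ 16² = 256 ≡ 16. Since 18 = 16 + 2, 4^18 ≡ 16·16: 16·16 = 256 ≡ 16. So 4^18 ≡ 16 (mod 24).
So h(2) = h(4) = 16 while 2 ≠ 4, thus h is not injective, hence not bijective.
Since h is not bijective, we determine |image(h)|. Computing x^18 mod 24 for each x (by repeated squaring, reducing mod 24 at every step), the values h(0), h(1), …, h(23) are: 0, 1, 16, 9, 16, 1, 0, 1, 16, 9, 16, 1, 0, 1, 16, 9, 16, 1, 0, 1, 16, 9, 16, 1.
The distinct values are {0, 1, 9, 16}; there are 4 of them.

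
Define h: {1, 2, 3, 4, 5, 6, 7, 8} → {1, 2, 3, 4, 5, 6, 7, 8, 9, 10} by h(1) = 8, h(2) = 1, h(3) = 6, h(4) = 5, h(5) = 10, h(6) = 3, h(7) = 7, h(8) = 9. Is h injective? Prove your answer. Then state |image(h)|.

The values h(1), …, h(8) are 8, 1, 6, 5, 10, 3, 7, 9 — all distinct.
So h(x_1) = h(x_2) only when x_1 = x_2, and h is injective.
The image of h is {1, 3, 5, 6, 7, 8, 9, 10}, which has 8 elements.

8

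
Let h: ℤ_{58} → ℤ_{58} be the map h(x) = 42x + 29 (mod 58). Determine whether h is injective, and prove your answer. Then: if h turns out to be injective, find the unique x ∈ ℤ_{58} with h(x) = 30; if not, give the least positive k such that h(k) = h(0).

29

We have gcd(42, 58) = 2 > 1. Taking u = 0 and v = 29: h(0) = 29 and h(29) = 42·29 + 29 = 1247 ≡ 29 (mod 58).
So h(0) = h(29) while 0 ≠ 29, so h is not injective.
Since h is not injective, we find the least positive k with h(k) = h(0): this means 42k ≡ 0 (mod 58), i.e. 58 ∣ 42k. Since gcd(42, 58) = 2, dividing through by 2 this holds exactly when 29 ∣ 21k, and as gcd(21, 29) = 1, exactly when 29 ∣ k.
The smallest positive such k is 29.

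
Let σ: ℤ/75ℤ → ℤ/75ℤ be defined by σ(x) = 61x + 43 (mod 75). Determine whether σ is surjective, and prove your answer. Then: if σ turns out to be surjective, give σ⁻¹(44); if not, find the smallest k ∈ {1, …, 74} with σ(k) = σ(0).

16

Since gcd(61, 75) = 1, 61 is invertible modulo 75. Euclid's algorithm: 75 = 1·61 + 14, 61 = 4·14 + 5, 14 = 2·5 + 4, 5 = 1·4 + 1; back-substituting gives 1 = 16·61 − 13·75, so 61⁻¹ ≡ 16 (mod 75).
Then y ↦ 16(y − 43) is a two-sided inverse to σ, so every y ∈ ℤ/75ℤ has a preimage.
Therefore σ is surjective.
Since σ is surjective, we find σ⁻¹(44): we need 61x ≡ 44 − 43 ≡ 1 (mod 75). Using 61⁻¹ = 16: x ≡ 16·1 = 16, so x = 16.
Check: σ(16) = 61·16 + 43 = 1019 = 13·75 + 44 ≡ 44 (mod 75).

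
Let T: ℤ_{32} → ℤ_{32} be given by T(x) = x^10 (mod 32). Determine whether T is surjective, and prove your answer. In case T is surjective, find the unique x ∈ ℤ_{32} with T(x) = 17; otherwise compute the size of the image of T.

5

T(0) = 0^10 = 0.
T(2): Repeated squaring mod 32: 2^1 ≡ 2, 2^2 ≡ 2² = 4, 2^4 ≡ 4² = 16, 2^8 ≡ 16² = 256 ≡ 0. Since 10 = 8 + 2, 2^10 ≡ 0·4: 0·4 = 0. So 2^10 ≡ 0 (mod 32).
So T(0) = T(2) = 0 while 0 ≠ 2, hence T is not injective.
A non-injective map from the 32-element set ℤ_{32} to itself takes at most 31 distinct values, so it cannot be surjective. Hence T is not surjective.
Since T is not surjective, we determine |image(T)|. Computing x^10 mod 32 for each x (by repeated squaring, reducing mod 32 at every step), the values T(0), T(1), …, T(31) are: 0, 1, 0, 9, 0, 25, 0, 17, 0, 17, 0, 25, 0, 9, 0, 1, 0, 1, 0, 9, 0, 25, 0, 17, 0, 17, 0, 25, 0, 9, 0, 1.
The distinct values are {0, 1, 9, 17, 25}; there are 5 of them.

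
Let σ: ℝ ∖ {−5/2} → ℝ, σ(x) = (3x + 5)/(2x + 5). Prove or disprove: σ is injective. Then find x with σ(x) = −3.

-20/9

Suppose σ(u) = σ(v). Cross-multiplying: (3u + 5)(2v + 5) = (3v + 5)(2u + 5).
Expanding both sides and cancelling the symmetric terms leaves 5·(u − v) = 0. Since 5 ≠ 0, u = v. Hence σ is injective.
Solving σ(x) = −3: cross-multiplying gives 3x + 5 = −3(2x + 5), which rearranges to 9x = −20, so x = −20/9.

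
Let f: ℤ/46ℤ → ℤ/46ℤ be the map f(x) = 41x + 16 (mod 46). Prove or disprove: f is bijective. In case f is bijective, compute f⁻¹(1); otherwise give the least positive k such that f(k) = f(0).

3

Suppose f(x_1) = f(x_2) in ℤ/46ℤ. Then 41x_1 + 16 ≡ 41x_2 + 16 (mod 46), hence 41(x_1 − x_2) ≡ 0 (mod 46).
Since gcd(41, 46) = 1, 41 is invertible modulo 46, therefore x_1 − x_2 ≡ 0 (mod 46), i.e. x_1 = x_2.
We now compute 41⁻¹ mod 46 explicitly. Euclid's algorithm: 46 = 1·41 + 5, 41 = 8·5 + 1; back-substituting gives 1 = 9·41 − 8·46, so 41⁻¹ ≡ 9 (mod 46).
For any y ∈ ℤ/46ℤ, x = 9(y − 16) mod 46 satisfies f(x) = 41·9(y − 16) + 16 ≡ y (since 41·9 ≡ 1 mod 46). So every y has a preimage.
Thus f is bijective.
Since f is bijective, we find f⁻¹(1): we need 41x ≡ 1 − 16 ≡ 31 (mod 46). Using 41⁻¹ = 9: x ≡ 9·31 = 279 = 6·46 + 3, so x = 3.
Check: f(3) = 41·3 + 16 = 139 = 3·46 + 1 ≡ 1 (mod 46).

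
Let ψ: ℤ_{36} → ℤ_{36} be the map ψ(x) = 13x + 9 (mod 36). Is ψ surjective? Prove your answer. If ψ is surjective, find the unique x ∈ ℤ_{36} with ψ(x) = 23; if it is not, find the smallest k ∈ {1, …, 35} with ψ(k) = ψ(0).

26

Since gcd(13, 36) = 1, 13 is invertible modulo 36. Euclid's algorithm: 36 = 2·13 + 10, 13 = 1·10 + 3, 10 = 3·3 + 1; back-substituting gives 1 = 25·13 − 9·36, so 13⁻¹ ≡ 25 (mod 36).
For any y ∈ ℤ_{36}, x = 25(y − 9) mod 36 satisfies ψ(x) = 13·25(y − 9) + 9 ≡ y (since 13·25 ≡ 1 mod 36). So every y has a preimage.
Hence ψ is surjective.
Since ψ is surjective, we compute ψ⁻¹(23): solve 13x + 9 ≡ 23 (mod 36), i.e. 13x ≡ 14 (mod 36).
Multiplying by 13⁻¹ = 25 gives x ≡ 25·14 = 350 = 9·36 + 26 ≡ 26 (mod 36).
Check: ψ(26) = 13·26 + 9 = 347 = 9·36 + 23 ≡ 23 (mod 36).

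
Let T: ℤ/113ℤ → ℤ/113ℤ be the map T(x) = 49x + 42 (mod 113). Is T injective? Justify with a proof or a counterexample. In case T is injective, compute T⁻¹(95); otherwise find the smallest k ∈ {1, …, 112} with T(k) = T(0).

8

If T(a) = T(b), then 49a ≡ 49b (mod 113). Because gcd(49, 113) = 1, we may cancel 49 to get a ≡ b (mod 113).
Therefore T is injective.
We now compute 49⁻¹ mod 113 explicitly. Euclid's algorithm: 113 = 2·49 + 15, 49 = 3·15 + 4, 15 = 3·4 + 3, 4 = 1·3 + 1; back-substituting gives 1 = 30·49 − 13·113, so 49⁻¹ ≡ 30 (mod 113).
Since T is injective, we compute T⁻¹(95): solve 49x + 42 ≡ 95 (mod 113), i.e. 49x ≡ 53 (mod 113).
Multiplying by 49⁻¹ = 30 gives x ≡ 30·53 = 1590 = 14·113 + 8 ≡ 8 (mod 113).
Check: T(8) = 49·8 + 42 = 434 = 3·113 + 95 ≡ 95 (mod 113).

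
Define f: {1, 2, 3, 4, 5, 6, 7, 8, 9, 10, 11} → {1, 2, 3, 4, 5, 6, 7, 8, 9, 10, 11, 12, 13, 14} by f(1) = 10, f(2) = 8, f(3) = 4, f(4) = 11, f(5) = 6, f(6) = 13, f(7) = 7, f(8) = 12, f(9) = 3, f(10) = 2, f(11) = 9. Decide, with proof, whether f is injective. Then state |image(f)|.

11

The values f(1), …, f(11) are 10, 8, 4, 11, 6, 13, 7, 12, 3, 2, 9 — all distinct.
So f(s) = f(t) only when s = t, and f is injective.
The image of f is {2, 3, 4, 6, 7, 8, 9, 10, 11, 12, 13}, which has 11 elements.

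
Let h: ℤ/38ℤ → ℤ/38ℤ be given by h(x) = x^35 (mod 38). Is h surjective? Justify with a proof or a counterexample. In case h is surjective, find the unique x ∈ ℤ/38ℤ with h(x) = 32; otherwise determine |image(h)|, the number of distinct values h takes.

Computing x^35 mod 38 for each x (by repeated squaring, reducing mod 38 at every step), the values h(0), h(1), …, h(37) are: 0, 1, 10, 13, 24, 23, 16, 11, 12, 17, 2, 7, 8, 3, 34, 33, 6, 9, 18, 19, 20, 29, 32, 5, 4, 35, 30, 31, 36, 21, 26, 27, 22, 15, 14, 25, 28, 37.
Every element of ℤ/38ℤ appears exactly once in this list, so h is a bijection, and in particular surjective.
Since h is surjective, we read off the preimage of 32 from the same table: h(22) = 32, so h⁻¹(32) = 22.

22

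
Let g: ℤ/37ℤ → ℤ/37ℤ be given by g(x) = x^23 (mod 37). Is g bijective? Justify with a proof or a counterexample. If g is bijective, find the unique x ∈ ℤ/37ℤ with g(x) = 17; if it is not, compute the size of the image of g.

32

Since 37 is prime, the nonzero elements of ℤ/37ℤ form a cyclic group of order 36.
As gcd(23, 36) = 1, raising to the 23rd power is a bijection on this group: if a^23 ≡ b^23 then (ab^{−1})^23 = 1, and the only element of order dividing gcd(23, 36) = 1 is 1, so a = b.
With g(0) = 0 this makes g injective on all of ℤ/37ℤ, hence bijective (finite equal-size domain and codomain). In particular g is bijective.
Since g is bijective, we find the preimage of 17. The inverse of x ↦ x^23 on (ℤ/37ℤ)^× is x ↦ x^11, because 23·11 = 253 = 7·36 + 1 ≡ 1 (mod 36) and x^{36} = 1 for x ≠ 0 (Fermat). So g⁻¹(17) = 17^11 mod 37.
Repeated squaring mod 37: 17^1 ≡ 17, 17^2 ≡ 17² = 289 ≡ 30, 17^4 ≡ 30² = 900 ≡ 12, 17^8 ≡ 12² = 144 ≡ 33. Since 11 = 8 + 2 + 1, 17^11 ≡ 33·30·17: 33·30 = 990 ≡ 28, then 28·17 = 476 ≡ 32. So 17^11 ≡ 32 (mod 37).
Hence g⁻¹(17) = 32.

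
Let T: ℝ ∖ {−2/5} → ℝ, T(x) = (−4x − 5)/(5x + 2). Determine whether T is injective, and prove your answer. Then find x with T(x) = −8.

-11/36

Suppose T(a) = T(b). Cross-multiplying: (−4a − 5)(5b + 2) = (−4b − 5)(5a + 2).
Expanding both sides and cancelling the symmetric terms leaves 17·(a − b) = 0. Since 17 ≠ 0, a = b. Therefore T is injective.
Solving T(x) = −8: cross-multiplying gives −4x − 5 = −8(5x + 2), which rearranges to 36x = −11, so x = −11/36.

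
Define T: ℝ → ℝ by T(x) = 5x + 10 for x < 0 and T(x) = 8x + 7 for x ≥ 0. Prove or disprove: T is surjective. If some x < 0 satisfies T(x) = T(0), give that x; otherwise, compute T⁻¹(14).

-3/5

Both pieces are strictly increasing (slopes 5 and 8), so each is injective on its own interval.
The left piece maps (−∞, 0) onto (−∞, 10); the right piece maps [0, ∞) onto [7, ∞).
The union (−∞, 10) ∪ [7, ∞) covers ℝ, so T is surjective.
For the follow-up: the images overlap, so an x < 0 with T(x) = T(0) exists. T(0) = 7; solving 5x + 10 = 7 for x < 0 gives x = (7 − 10)/5 = −3/5.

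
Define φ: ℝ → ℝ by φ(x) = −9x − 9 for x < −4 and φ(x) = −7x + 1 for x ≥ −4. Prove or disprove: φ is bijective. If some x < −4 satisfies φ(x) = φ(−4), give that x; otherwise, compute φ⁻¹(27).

-38/9

Both pieces are strictly decreasing (slopes −9 and −7), so each is injective on its own interval.
The left piece maps (−∞, −4) onto (27, ∞); the right piece maps [−4, ∞) onto (−∞, 29].
These images overlap. In particular φ(−4) = 29 (right piece), and solving −9x − 9 = 29 on the left piece gives x = −38/9 < −4.
So φ(−38/9) = φ(−4) with −38/9 ≠ −4, and φ is not injective, hence not bijective. This x = −38/9 is the requested value below −4.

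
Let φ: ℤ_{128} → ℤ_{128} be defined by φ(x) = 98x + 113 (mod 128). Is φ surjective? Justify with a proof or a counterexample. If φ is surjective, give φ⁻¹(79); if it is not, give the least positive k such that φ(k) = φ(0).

By definition, φ is surjective if every y in the codomain equals φ(x) for some x in the domain.
Since gcd(98, 128) = 2, we have 98x ≡ 0 (mod 2) for all x, so φ(x) ≡ 1 (mod 2).
But 0 ≢ 1 (mod 2), so 0 ∈ ℤ_{128} has no preimage. Thus φ is not surjective.
Since φ is not surjective, we find the least positive k with φ(k) = φ(0): this means 98k ≡ 0 (mod 128), i.e. 128 ∣ 98k. Since gcd(98, 128) = 2, dividing through by 2 this holds exactly when 64 ∣ 49k, and as gcd(49, 64) = 1, exactly when 64 ∣ k.
The smallest positive such k is 64.

64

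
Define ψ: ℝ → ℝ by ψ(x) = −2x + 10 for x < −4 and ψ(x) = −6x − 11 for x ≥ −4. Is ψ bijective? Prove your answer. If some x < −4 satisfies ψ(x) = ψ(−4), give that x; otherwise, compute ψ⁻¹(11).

Both pieces are strictly decreasing (slopes −2 and −6), so each is injective on its own interval.
The left piece maps (−∞, −4) onto (18, ∞); the right piece maps [−4, ∞) onto (−∞, 13].
The images leave a gap (18 has no preimage), so ψ is not surjective, hence not bijective.
Because the two images are disjoint, no x < −4 has ψ(x) = ψ(−4), so we compute ψ⁻¹(11): 11 lies in (−∞, 13], so solve −6x − 11 = 11: x = (11 + 11)/(−6) = −11/3.

-11/3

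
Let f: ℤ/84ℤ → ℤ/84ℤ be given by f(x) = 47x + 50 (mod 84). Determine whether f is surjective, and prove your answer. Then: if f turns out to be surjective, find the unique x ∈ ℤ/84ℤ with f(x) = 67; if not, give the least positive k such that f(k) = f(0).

79

Recall: f is surjective if every y in the codomain equals f(x) for some x in the domain.
Since gcd(47, 84) = 1, 47 is invertible modulo 84. Euclid's algorithm: 84 = 1·47 + 37, 47 = 1·37 + 10, 37 = 3·10 + 7, 10 = 1·7 + 3, 7 = 2·3 + 1; back-substituting gives 1 = 59·47 − 33·84, so 47⁻¹ ≡ 59 (mod 84).
Then y ↦ 59(y − 50) is a two-sided inverse to f, so every y ∈ ℤ/84ℤ has a preimage.
Therefore f is surjective.
Since f is surjective, we compute f⁻¹(67): solve 47x + 50 ≡ 67 (mod 84), i.e. 47x ≡ 17 (mod 84).
Multiplying by 47⁻¹ = 59 gives x ≡ 59·17 = 1003 = 11·84 + 79 ≡ 79 (mod 84).
Check: f(79) = 47·79 + 50 = 3763 = 44·84 + 67 ≡ 67 (mod 84).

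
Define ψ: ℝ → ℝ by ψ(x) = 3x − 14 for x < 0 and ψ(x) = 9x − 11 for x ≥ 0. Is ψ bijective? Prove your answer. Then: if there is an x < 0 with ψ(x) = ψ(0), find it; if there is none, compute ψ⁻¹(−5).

Both pieces are strictly increasing (slopes 3 and 9), so each is injective on its own interval.
The left piece maps (−∞, 0) onto (−∞, −14); the right piece maps [0, ∞) onto [−11, ∞).
The images leave a gap (−14 has no preimage), so ψ is not surjective, hence not bijective.
Because the two images are disjoint, no x < 0 has ψ(x) = ψ(0), so we compute ψ⁻¹(−5): −5 lies in [−11, ∞), so solve 9x − 11 = −5: x = (−5 + 11)/9 = 2/3.

2/3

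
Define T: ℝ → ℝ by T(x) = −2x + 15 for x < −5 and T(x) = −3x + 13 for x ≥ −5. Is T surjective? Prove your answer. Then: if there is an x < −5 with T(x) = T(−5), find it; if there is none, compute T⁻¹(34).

Both pieces are strictly decreasing (slopes −2 and −3), so each is injective on its own interval.
The left piece maps (−∞, −5) onto (25, ∞); the right piece maps [−5, ∞) onto (−∞, 28].
The union (25, ∞) ∪ (−∞, 28] covers ℝ, so T is surjective.
For the follow-up: the images overlap, so an x < −5 with T(x) = T(−5) exists. T(−5) = 28; solving −2x + 15 = 28 for x < −5 gives x = (28 − 15)/(−2) = −13/2.

-13/2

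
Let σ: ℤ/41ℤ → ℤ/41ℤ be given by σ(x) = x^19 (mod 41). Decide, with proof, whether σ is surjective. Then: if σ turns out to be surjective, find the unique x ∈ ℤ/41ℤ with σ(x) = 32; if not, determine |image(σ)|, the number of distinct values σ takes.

Since 41 is prime, the nonzero elements of ℤ/41ℤ form a cyclic group of order 40.
As gcd(19, 40) = 1, raising to the 19th power is a bijection on this group: if a^19 ≡ b^19 then (ab^{−1})^19 = 1, and the only element of order dividing gcd(19, 40) = 1 is 1, so a = b.
With σ(0) = 0 this makes σ injective on all of ℤ/41ℤ, hence bijective (finite equal-size domain and codomain). In particular σ is surjective.
Since σ is surjective, we find the preimage of 32. The inverse of x ↦ x^19 on (ℤ/41ℤ)^× is x ↦ x^19, because 19·19 = 361 = 9·40 + 1 ≡ 1 (mod 40) and x^{40} = 1 for x ≠ 0 (Fermat). So σ⁻¹(32) = 32^19 mod 41.
Repeated squaring mod 41: 32^1 ≡ 32, 32^2 ≡ 32² = 1024 ≡ 40, 32^4 ≡ 40² = 1600 ≡ 1, 32^8 ≡ 1² = 1, 32^16 ≡ 1² = 1. Since 19 = 16 + 2 + 1, 32^19 ≡ 1·40·32: 1·40 = 40, then 40·32 = 1280 ≡ 9. So 32^19 ≡ 9 (mod 41).
Hence σ⁻¹(32) = 9.

9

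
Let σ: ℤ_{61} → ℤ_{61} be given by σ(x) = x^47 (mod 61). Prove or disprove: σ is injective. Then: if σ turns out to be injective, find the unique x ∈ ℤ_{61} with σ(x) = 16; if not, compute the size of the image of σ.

57

Since 61 is prime, the nonzero elements of ℤ_{61} form a cyclic group of order 60.
As gcd(47, 60) = 1, raising to the 47th power is a bijection on this group: if x_1^47 ≡ x_2^47 then (x_1x_2^{−1})^47 = 1, and the only element of order dividing gcd(47, 60) = 1 is 1, so x_1 = x_2.
With σ(0) = 0 this makes σ injective on all of ℤ_{61}, hence bijective (finite equal-size domain and codomain). In particular σ is injective.
Since σ is injective, we find the preimage of 16. The inverse of x ↦ x^47 on (ℤ_{61})^× is x ↦ x^23, because 47·23 = 1081 = 18·60 + 1 ≡ 1 (mod 60) and x^{60} = 1 for x ≠ 0 (Fermat). So σ⁻¹(16) = 16^23 mod 61.
Repeated squaring mod 61: 16^1 ≡ 16, 16^2 ≡ 16² = 256 ≡ 12, 16^4 ≡ 12² = 144 ≡ 22, 16^8 ≡ 22² = 484 ≡ 57, 16^16 ≡ 57² = 3249 ≡ 16. Since 23 = 16 + 4 + 2 + 1, 16^23 ≡ 16·22·12·16: 16·22 = 352 ≡ 47, then 47·12 = 564 ≡ 15, then 15·16 = 240 ≡ 57. So 16^23 ≡ 57 (mod 61).
Hence σ⁻¹(16) = 57.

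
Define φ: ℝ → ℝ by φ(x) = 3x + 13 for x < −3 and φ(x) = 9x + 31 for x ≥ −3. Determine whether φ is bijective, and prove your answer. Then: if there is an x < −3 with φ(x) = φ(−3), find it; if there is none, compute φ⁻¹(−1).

-14/3

Both pieces are strictly increasing (slopes 3 and 9), so each is injective on its own interval.
The left piece maps (−∞, −3) onto (−∞, 4); the right piece maps [−3, ∞) onto [4, ∞).
Since 4 = 4, the images partition ℝ: φ is injective and surjective, hence bijective.
Because the two images are disjoint, no x < −3 has φ(x) = φ(−3), so we compute φ⁻¹(−1): −1 lies in (−∞, 4), so solve 3x + 13 = −1: x = (−1 − 13)/3 = −14/3.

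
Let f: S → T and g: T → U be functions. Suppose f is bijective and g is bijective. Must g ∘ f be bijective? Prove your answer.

bijective

Injectivity: if g(f(s)) = g(f(t)) then f(s) = f(t) (g injective) so s = t (f injective).
Surjectivity: for c ∈ U pick b with g(b) = c, then a with f(a) = b; then (g ∘ f)(a) = c.
Thus g ∘ f is bijective.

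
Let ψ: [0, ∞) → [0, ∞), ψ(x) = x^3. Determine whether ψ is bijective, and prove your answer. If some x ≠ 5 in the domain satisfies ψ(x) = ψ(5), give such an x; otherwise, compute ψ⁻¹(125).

5

On [0, ∞), x ↦ x^3 is strictly increasing (injective) and for any y ∈ [0, ∞) the 3rd root y^{1/3} lies in [0, ∞) (surjective). So ψ is bijective.
Since x ↦ x^3 is strictly increasing on [0, ∞), it is injective there, so no x ≠ 5 in the domain has ψ(x) = ψ(5). We therefore compute ψ⁻¹(125) = 125^{1/3} = 5 (indeed 5^3 = 125).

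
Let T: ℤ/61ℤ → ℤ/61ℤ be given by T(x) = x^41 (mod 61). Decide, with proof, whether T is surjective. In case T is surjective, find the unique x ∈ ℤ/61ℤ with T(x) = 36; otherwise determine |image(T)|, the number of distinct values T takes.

Since 61 is prime, the nonzero elements of ℤ/61ℤ form a cyclic group of order 60.
As gcd(41, 60) = 1, raising to the 41st power is a bijection on this group: if s^41 ≡ t^41 then (st^{−1})^41 = 1, and the only element of order dividing gcd(41, 60) = 1 is 1, so s = t.
With T(0) = 0 this makes T injective on all of ℤ/61ℤ, hence bijective (finite equal-size domain and codomain). In particular T is surjective.
Since T is surjective, we find the preimage of 36. The inverse of x ↦ x^41 on (ℤ/61ℤ)^× is x ↦ x^41, because 41·41 = 1681 = 28·60 + 1 ≡ 1 (mod 60) and x^{60} = 1 for x ≠ 0 (Fermat). So T⁻¹(36) = 36^41 mod 61.
Repeated squaring mod 61: 36^1 ≡ 36, 36^2 ≡ 36² = 1296 ≡ 15, 36^4 ≡ 15² = 225 ≡ 42, 36^8 ≡ 42² = 1764 ≡ 56, 36^16 ≡ 56² = 3136 ≡ 25, 36^32 ≡ 25² = 625 ≡ 15. Since 41 = 32 + 8 + 1, 36^41 ≡ 15·56·36: 15·56 = 840 ≡ 47, then 47·36 = 1692 ≡ 45. So 36^41 ≡ 45 (mod 61).
Hence T⁻¹(36) = 45.

45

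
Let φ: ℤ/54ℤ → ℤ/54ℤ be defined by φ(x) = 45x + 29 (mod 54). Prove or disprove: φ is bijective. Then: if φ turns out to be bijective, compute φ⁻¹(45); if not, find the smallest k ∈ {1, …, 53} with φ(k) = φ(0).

Recall: injectivity means: for all x_1, x_2 in the domain, φ(x_1) = φ(x_2) implies x_1 = x_2.
We have gcd(45, 54) = 9 > 1. Taking x_1 = 0 and x_2 = 6: φ(0) = 29 and φ(6) = 45·6 + 29 = 299 ≡ 29 (mod 54).
So φ(0) = φ(6) while 0 ≠ 6, so φ is not injective, hence not bijective.
Since φ is not bijective, we find the least positive k with φ(k) = φ(0): this means 45k ≡ 0 (mod 54), i.e. 54 ∣ 45k. Since gcd(45, 54) = 9, dividing through by 9 this holds exactly when 6 ∣ 5k, and as gcd(5, 6) = 1, exactly when 6 ∣ k.
The smallest positive such k is 6.

6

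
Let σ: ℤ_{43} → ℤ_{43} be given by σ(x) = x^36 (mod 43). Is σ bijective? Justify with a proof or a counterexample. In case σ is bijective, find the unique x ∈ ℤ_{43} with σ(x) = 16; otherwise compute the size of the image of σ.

8

σ(1) = 1^36 = 1.
σ(6): Repeated squaring mod 43: 6^1 ≡ 6, 6^2 ≡ 6² = 36, 6^4 ≡ 36² = 1296 ≡ 6, 6^8 ≡ 6² = 36, 6^16 ≡ 36² = 1296 ≡ 6, 6^32 ≡ 6² = 36. Since 36 = 32 + 4, 6^36 ≡ 36·6: 36·6 = 216 ≡ 1. So 6^36 ≡ 1 (mod 43).
So σ(1) = σ(6) = 1 while 1 ≠ 6, thus σ is not injective, hence not bijective.
Since σ is not bijective, we determine |image(σ)|. Computing x^36 mod 43 for each x (by repeated squaring, reducing mod 43 at every step), the values σ(0), σ(1), …, σ(42) are: 0, 1, 41, 21, 4, 35, 1, 1, 35, 11, 16, 11, 41, 35, 41, 4, 16, 16, 21, 4, 11, 21, 21, 11, 4, 21, 16, 16, 4, 41, 35, 41, 11, 16, 11, 35, 1, 1, 35, 4, 21, 41, 1.
The distinct values are {0, 1, 4, 11, 16, 21, 35, 41}; there are 8 of them.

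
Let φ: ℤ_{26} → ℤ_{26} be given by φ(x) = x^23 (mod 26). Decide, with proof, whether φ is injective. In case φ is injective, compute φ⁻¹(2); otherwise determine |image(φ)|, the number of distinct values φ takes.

20

Computing x^23 mod 26 for each x (by repeated squaring, reducing mod 26 at every step), the values φ(0), φ(1), …, φ(25) are: 0, 1, 20, 9, 10, 21, 24, 15, 18, 3, 4, 19, 12, 13, 14, 7, 22, 23, 8, 11, 2, 5, 16, 17, 6, 25.
Every element of ℤ_{26} appears exactly once in this list, so φ is a bijection, and in particular injective.
Since φ is injective, we read off the preimage of 2 from the same table: φ(20) = 2, so φ⁻¹(2) = 20.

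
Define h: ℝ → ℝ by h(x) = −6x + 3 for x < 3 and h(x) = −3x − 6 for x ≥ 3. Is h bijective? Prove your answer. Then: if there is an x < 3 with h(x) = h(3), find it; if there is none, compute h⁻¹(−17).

Both pieces are strictly decreasing (slopes −6 and −3), so each is injective on its own interval.
The left piece maps (−∞, 3) onto (−15, ∞); the right piece maps [3, ∞) onto (−∞, −15].
Since −15 = −15, the images partition ℝ: h is injective and surjective, hence bijective.
Because the two images are disjoint, no x < 3 has h(x) = h(3), so we compute h⁻¹(−17): −17 lies in (−∞, −15], so solve −3x − 6 = −17: x = (−17 + 6)/(−3) = 11/3.

11/3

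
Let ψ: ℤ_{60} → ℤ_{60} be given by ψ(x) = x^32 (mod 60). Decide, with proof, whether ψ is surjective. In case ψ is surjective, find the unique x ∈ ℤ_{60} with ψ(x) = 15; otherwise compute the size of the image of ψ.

ψ(2): Repeated squaring mod 60: 2^1 ≡ 2, 2^2 ≡ 2² = 4, 2^4 ≡ 4² = 16, 2^8 ≡ 16² = 256 ≡ 16, 2^16 ≡ 16² = 256 ≡ 16, 2^32 ≡ 16² = 256 ≡ 16. So 2^32 ≡ 16 (mod 60).
ψ(4): Repeated squaring mod 60: 4^1 ≡ 4, 4^2 ≡ 4² = 16, 4^4 ≡ 16² = 256 ≡ 16, 4^8 ≡ 16² = 256 ≡ 16, 4^16 ≡ 16² = 256 ≡ 16, 4^32 ≡ 16² = 256 ≡ 16. So 4^32 ≡ 16 (mod 60).
So ψ(2) = ψ(4) = 16 while 2 ≠ 4, hence ψ is not injective.
A non-injective map from the 60-element set ℤ_{60} to itself takes at most 59 distinct values, so it cannot be surjective. Therefore ψ is not surjective.
Since ψ is not surjective, we determine |image(ψ)|. Computing x^32 mod 60 for each x (by repeated squaring, reducing mod 60 at every step), the values ψ(0), ψ(1), …, ψ(59) are: 0, 1, 16, 21, 16, 25, 36, 1, 16, 21, 40, 1, 36, 1, 16, 45, 16, 1, 36, 1, 40, 21, 16, 1, 36, 25, 16, 21, 16, 1, 0, 1, 16, 21, 16, 25, 36, 1, 16, 21, 40, 1, 36, 1, 16, 45, 16, 1, 36, 1, 40, 21, 16, 1, 36, 25, 16, 21, 16, 1.
The distinct values are {0, 1, 16, 21, 25, 36, 40, 45}; there are 8 of them.

8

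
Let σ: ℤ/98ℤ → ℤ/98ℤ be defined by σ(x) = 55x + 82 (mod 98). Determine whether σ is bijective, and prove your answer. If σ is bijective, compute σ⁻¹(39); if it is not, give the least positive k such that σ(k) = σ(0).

If σ(x_1) = σ(x_2), then 55x_1 ≡ 55x_2 (mod 98). Because gcd(55, 98) = 1, we may cancel 55 to get x_1 ≡ x_2 (mod 98).
We now compute 55⁻¹ mod 98 explicitly. Euclid's algorithm: 98 = 1·55 + 43, 55 = 1·43 + 12, 43 = 3·12 + 7, 12 = 1·7 + 5, 7 = 1·5 + 2, 5 = 2·2 + 1; back-substituting gives 1 = 41·55 − 23·98, so 55⁻¹ ≡ 41 (mod 98).
For any y ∈ ℤ/98ℤ, x = 41(y − 82) mod 98 satisfies σ(x) = 55·41(y − 82) + 82 ≡ y (since 55·41 ≡ 1 mod 98). So every y has a preimage.
Thus σ is bijective.
Since σ is bijective, we compute σ⁻¹(39): solve 55x + 82 ≡ 39 (mod 98), i.e. 55x ≡ 55 (mod 98).
Multiplying by 55⁻¹ = 41 gives x ≡ 41·55 = 2255 = 23·98 + 1 ≡ 1 (mod 98).
Check: σ(1) = 55·1 + 82 = 137 = 1·98 + 39 ≡ 39 (mod 98).

1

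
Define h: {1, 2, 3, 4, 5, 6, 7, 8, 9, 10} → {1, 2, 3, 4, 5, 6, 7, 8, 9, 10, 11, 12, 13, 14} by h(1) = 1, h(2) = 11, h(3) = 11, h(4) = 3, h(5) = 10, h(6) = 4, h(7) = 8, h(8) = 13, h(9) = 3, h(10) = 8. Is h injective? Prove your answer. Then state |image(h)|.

h(2) = 11 = h(3) with 2 ≠ 3, so h is not injective.
The image of h is {1, 3, 4, 8, 10, 11, 13}, which has 7 elements.

7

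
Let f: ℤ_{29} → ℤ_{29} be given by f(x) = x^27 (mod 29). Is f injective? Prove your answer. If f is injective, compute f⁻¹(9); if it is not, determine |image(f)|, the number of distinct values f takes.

13

Since 29 is prime, the nonzero elements of ℤ_{29} form a cyclic group of order 28.
As gcd(27, 28) = 1, raising to the 27th power is a bijection on this group: if x_1^27 ≡ x_2^27 then (x_1x_2^{−1})^27 = 1, and the only element of order dividing gcd(27, 28) = 1 is 1, so x_1 = x_2.
With f(0) = 0 this makes f injective on all of ℤ_{29}, hence bijective (finite equal-size domain and codomain). In particular f is injective.
Since f is injective, we find the preimage of 9. The inverse of x ↦ x^27 on (ℤ_{29})^× is x ↦ x^27, because 27·27 = 729 = 26·28 + 1 ≡ 1 (mod 28) and x^{28} = 1 for x ≠ 0 (Fermat). So f⁻¹(9) = 9^27 mod 29.
Repeated squaring mod 29: 9^1 ≡ 9, 9^2 ≡ 9² = 81 ≡ 23, 9^4 ≡ 23² = 529 ≡ 7, 9^8 ≡ 7² = 49 ≡ 20, 9^16 ≡ 20² = 400 ≡ 23. Since 27 = 16 + 8 + 2 + 1, 9^27 ≡ 23·20·23·9: 23·20 = 460 ≡ 25, then 25·23 = 575 ≡ 24, then 24·9 = 216 ≡ 13. So 9^27 ≡ 13 (mod 29).
Hence f⁻¹(9) = 13.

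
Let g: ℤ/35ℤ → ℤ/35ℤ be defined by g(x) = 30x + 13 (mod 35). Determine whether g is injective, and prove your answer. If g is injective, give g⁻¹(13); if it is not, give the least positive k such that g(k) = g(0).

We have gcd(30, 35) = 5 > 1. Taking a = 0 and b = 7: g(0) = 13 and g(7) = 30·7 + 13 = 223 ≡ 13 (mod 35).
So g(0) = g(7) while 0 ≠ 7, therefore g is not injective.
Since g is not injective, we find the least positive k with g(k) = g(0): this means 30k ≡ 0 (mod 35), i.e. 35 ∣ 30k. Since gcd(30, 35) = 5, dividing through by 5 this holds exactly when 7 ∣ 6k, and as gcd(6, 7) = 1, exactly when 7 ∣ k.
The smallest positive such k is 7.

7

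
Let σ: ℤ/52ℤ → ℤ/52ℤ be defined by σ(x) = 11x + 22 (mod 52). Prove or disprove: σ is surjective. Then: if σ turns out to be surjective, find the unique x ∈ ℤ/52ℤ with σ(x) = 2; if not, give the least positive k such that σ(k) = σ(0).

36

Since gcd(11, 52) = 1, 11 is invertible modulo 52. Euclid's algorithm: 52 = 4·11 + 8, 11 = 1·8 + 3, 8 = 2·3 + 2, 3 = 1·2 + 1; back-substituting gives 1 = 19·11 − 4·52, so 11⁻¹ ≡ 19 (mod 52).
For any y ∈ ℤ/52ℤ, x = 19(y − 22) mod 52 satisfies σ(x) = 11·19(y − 22) + 22 ≡ y (since 11·19 ≡ 1 mod 52). So every y has a preimage.
Hence σ is surjective.
Since σ is surjective, we compute σ⁻¹(2): solve 11x + 22 ≡ 2 (mod 52), i.e. 11x ≡ 32 (mod 52).
Multiplying by 11⁻¹ = 19 gives x ≡ 19·32 = 608 = 11·52 + 36 ≡ 36 (mod 52).
Check: σ(36) = 11·36 + 22 = 418 = 8·52 + 2 ≡ 2 (mod 52).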